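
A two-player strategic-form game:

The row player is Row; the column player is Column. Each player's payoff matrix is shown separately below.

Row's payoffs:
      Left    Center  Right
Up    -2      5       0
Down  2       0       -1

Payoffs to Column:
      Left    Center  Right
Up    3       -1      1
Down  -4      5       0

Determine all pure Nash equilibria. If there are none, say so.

Row against Left: payoffs -2, 2 → best response Down.
Row against Center: payoffs 5, 0 → best response Up.
Row against Right: payoffs 0, -1 → best response Up.
Column against Up: payoffs 3, -1, 1 → best response Left.
Column against Down: payoffs -4, 5, 0 → best response Center.
No profile is a mutual best response for all players.

There is no pure-strategy Nash equilibrium.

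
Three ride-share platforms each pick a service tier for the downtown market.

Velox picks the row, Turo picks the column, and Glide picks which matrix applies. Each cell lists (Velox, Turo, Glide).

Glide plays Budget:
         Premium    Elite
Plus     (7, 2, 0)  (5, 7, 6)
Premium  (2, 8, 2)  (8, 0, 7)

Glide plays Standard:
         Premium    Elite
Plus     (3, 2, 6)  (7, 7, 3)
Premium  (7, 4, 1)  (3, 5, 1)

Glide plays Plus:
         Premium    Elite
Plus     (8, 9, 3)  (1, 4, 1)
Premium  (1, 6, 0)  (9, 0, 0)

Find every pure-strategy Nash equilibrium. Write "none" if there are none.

For each player, find the best response to each opponent profile; mutual best responses are the pure NE.
Velox against (Premium, Budget): payoffs 7, 2 → best response Plus.
Velox against (Premium, Standard): payoffs 3, 7 → best response Premium.
Velox against (Premium, Plus): payoffs 8, 1 → best response Plus.
Velox against (Elite, Budget): payoffs 5, 8 → best response Premium.
Velox against (Elite, Standard): payoffs 7, 3 → best response Plus.
Velox against (Elite, Plus): payoffs 1, 9 → best response Premium.
Turo against (Plus, Budget): payoffs 2, 7 → best response Elite.
Turo against (Plus, Standard): payoffs 2, 7 → best response Elite.
Turo against (Plus, Plus): payoffs 9, 4 → best response Premium.
Turo against (Premium, Budget): payoffs 8, 0 → best response Premium.
Turo against (Premium, Standard): payoffs 4, 5 → best response Elite.
Turo against (Premium, Plus): payoffs 6, 0 → best response Premium.
Glide against (Plus, Premium): payoffs 0, 6, 3 → best response Standard.
Glide against (Plus, Elite): payoffs 6, 3, 1 → best response Budget.
Glide against (Premium, Premium): payoffs 2, 1, 0 → best response Budget.
Glide against (Premium, Elite): payoffs 7, 1, 0 → best response Budget.
No profile is a mutual best response for all players.

No pure-strategy Nash equilibrium.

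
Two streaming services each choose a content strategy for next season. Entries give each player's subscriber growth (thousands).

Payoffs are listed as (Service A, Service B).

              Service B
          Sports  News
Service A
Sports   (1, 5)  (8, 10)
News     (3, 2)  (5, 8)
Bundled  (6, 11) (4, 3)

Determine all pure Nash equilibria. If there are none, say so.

(Sports, News); (Bundled, Sports)

Service A against Sports: payoffs 1, 3, 6 → best response Bundled.
Service A against News: payoffs 8, 5, 4 → best response Sports.
Service B against Sports: payoffs 5, 10 → best response News.
Service B against News: payoffs 2, 8 → best response News.
Service B against Bundled: payoffs 11, 3 → best response Sports.
Mutual best responses: (Sports, News); (Bundled, Sports).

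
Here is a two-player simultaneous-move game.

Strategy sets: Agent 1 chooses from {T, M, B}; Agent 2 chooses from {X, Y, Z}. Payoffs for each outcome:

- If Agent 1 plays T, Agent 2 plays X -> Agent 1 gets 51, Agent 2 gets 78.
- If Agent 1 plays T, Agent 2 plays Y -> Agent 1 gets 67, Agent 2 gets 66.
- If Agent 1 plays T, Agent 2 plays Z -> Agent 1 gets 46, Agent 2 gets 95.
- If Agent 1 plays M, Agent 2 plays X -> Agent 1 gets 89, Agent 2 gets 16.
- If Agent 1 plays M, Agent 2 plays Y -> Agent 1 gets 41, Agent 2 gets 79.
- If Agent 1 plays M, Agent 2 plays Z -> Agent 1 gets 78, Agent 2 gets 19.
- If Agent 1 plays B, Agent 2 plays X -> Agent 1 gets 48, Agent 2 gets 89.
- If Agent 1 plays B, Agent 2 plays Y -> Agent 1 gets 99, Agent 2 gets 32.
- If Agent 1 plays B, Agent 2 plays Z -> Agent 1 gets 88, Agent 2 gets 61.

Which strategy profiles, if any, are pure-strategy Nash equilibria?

No pure-strategy Nash equilibrium.

Agent 1 against X: payoffs 51, 89, 48 → best response M.
Agent 1 against Y: payoffs 67, 41, 99 → best response B.
Agent 1 against Z: payoffs 46, 78, 88 → best response B.
Agent 2 against T: payoffs 78, 66, 95 → best response Z.
Agent 2 against M: payoffs 16, 79, 19 → best response Y.
Agent 2 against B: payoffs 89, 32, 61 → best response X.
No profile is a mutual best response for all players.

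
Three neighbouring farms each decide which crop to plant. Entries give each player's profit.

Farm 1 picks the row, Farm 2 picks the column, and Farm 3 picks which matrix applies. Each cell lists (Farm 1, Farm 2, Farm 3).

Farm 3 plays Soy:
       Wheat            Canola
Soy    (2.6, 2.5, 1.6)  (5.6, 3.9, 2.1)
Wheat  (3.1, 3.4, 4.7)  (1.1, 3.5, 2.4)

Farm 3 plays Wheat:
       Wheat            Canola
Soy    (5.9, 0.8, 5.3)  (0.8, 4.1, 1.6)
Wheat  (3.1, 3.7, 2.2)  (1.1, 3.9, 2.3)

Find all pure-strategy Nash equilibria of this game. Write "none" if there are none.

Mark each player's best response to every combination of opponents' strategies; a profile where every player is best-responding is a pure Nash equilibrium.
Farm 1 against (Wheat, Soy): payoffs 2.6, 3.1 → best response Wheat.
Farm 1 against (Wheat, Wheat): payoffs 5.9, 3.1 → best response Soy.
Farm 1 against (Canola, Soy): payoffs 5.6, 1.1 → best response Soy.
Farm 1 against (Canola, Wheat): payoffs 0.8, 1.1 → best response Wheat.
Farm 2 against (Soy, Soy): payoffs 2.5, 3.9 → best response Canola.
Farm 2 against (Soy, Wheat): payoffs 0.8, 4.1 → best response Canola.
Farm 2 against (Wheat, Soy): payoffs 3.4, 3.5 → best response Canola.
Farm 2 against (Wheat, Wheat): payoffs 3.7, 3.9 → best response Canola.
Farm 3 against (Soy, Wheat): payoffs 1.6, 5.3 → best response Wheat.
Farm 3 against (Soy, Canola): payoffs 2.1, 1.6 → best response Soy.
Farm 3 against (Wheat, Wheat): payoffs 4.7, 2.2 → best response Soy.
Farm 3 against (Wheat, Canola): payoffs 2.4, 2.3 → best response Soy.
Mutual best responses: (Soy, Canola, Soy).

(Soy, Canola, Soy)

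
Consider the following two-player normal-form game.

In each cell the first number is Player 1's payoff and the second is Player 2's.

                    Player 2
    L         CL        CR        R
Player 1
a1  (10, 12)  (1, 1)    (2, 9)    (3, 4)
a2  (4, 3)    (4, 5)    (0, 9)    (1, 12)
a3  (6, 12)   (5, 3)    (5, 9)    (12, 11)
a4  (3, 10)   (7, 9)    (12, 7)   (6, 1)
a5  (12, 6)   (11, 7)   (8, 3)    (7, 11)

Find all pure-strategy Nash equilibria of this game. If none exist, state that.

For each strategy profile, look for a profitable unilateral deviation.
(a1, L): Player 1 can switch to a5 (10 → 12). Not NE.
(a1, CL): Player 1 can switch to a2 (1 → 4). Not NE.
(a1, CR): Player 1 can switch to a3 (2 → 5). Not NE.
(a1, R): Player 1 can switch to a3 (3 → 12). Not NE.
(a2, L): Player 1 can switch to a1 (4 → 10). Not NE.
(a2, CL): Player 1 can switch to a3 (4 → 5). Not NE.
(The remaining 14 profiles each have a profitable deviation by the same check.)

none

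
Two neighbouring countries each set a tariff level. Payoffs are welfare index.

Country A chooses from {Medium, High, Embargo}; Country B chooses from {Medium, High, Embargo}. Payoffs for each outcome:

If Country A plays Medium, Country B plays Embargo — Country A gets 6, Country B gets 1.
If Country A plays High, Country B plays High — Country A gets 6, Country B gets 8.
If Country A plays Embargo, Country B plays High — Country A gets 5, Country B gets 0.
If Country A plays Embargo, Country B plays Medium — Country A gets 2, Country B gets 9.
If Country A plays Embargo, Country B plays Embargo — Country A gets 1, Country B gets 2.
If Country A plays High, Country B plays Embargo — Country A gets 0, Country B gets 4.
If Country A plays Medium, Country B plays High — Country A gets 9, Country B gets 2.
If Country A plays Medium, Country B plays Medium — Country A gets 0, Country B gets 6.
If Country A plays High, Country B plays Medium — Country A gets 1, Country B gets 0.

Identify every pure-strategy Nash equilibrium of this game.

(Embargo, Medium)

(Medium, Medium): Country A can switch to High (0 → 1). Not NE.
(Medium, High): Country B can switch to Medium (2 → 6). Not NE.
(Medium, Embargo): Country B can switch to Medium (1 → 6). Not NE.
(High, Medium): Country A can switch to Embargo (1 → 2). Not NE.
(High, High): Country A can switch to Medium (6 → 9). Not NE.
(High, Embargo): Country A can switch to Medium (0 → 6). Not NE.
(Embargo, Medium): Country A gets 2, best alternative 1; Country B gets 9, best alternative 2. No profitable deviation — NE.
(Embargo, High): Country A can switch to Medium (5 → 9). Not NE.
(Embargo, Embargo): Country A can switch to Medium (1 → 6). Not NE.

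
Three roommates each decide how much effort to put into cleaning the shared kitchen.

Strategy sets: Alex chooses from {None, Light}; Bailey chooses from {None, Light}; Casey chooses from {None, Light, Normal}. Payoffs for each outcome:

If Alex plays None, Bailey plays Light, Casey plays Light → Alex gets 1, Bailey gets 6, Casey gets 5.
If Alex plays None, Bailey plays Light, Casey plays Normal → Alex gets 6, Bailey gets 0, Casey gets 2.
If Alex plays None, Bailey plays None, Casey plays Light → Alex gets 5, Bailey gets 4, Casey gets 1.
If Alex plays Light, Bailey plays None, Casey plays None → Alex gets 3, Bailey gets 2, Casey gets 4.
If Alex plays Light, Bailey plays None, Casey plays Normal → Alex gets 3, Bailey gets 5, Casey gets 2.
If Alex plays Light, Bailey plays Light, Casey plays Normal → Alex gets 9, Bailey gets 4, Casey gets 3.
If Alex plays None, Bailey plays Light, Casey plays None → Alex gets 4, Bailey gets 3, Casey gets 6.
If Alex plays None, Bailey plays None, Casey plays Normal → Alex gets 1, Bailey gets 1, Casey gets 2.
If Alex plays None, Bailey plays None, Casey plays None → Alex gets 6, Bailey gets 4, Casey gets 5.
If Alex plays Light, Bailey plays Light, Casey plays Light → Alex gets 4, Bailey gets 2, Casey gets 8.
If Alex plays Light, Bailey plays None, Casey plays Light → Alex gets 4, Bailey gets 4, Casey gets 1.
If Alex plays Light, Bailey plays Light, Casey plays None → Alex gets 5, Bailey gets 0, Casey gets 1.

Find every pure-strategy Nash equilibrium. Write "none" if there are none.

For each player, find the best response to each opponent profile; mutual best responses are the pure NE.
Alex against (None, None): payoffs 6, 3 → best response None.
Alex against (None, Light): payoffs 5, 4 → best response None.
Alex against (None, Normal): payoffs 1, 3 → best response Light.
Alex against (Light, None): payoffs 4, 5 → best response Light.
Alex against (Light, Light): payoffs 1, 4 → best response Light.
Alex against (Light, Normal): payoffs 6, 9 → best response Light.
Bailey against (None, None): payoffs 4, 3 → best response None.
Bailey against (None, Light): payoffs 4, 6 → best response Light.
Bailey against (None, Normal): payoffs 1, 0 → best response None.
Bailey against (Light, None): payoffs 2, 0 → best response None.
Bailey against (Light, Light): payoffs 4, 2 → best response None.
Bailey against (Light, Normal): payoffs 5, 4 → best response None.
Casey against (None, None): payoffs 5, 1, 2 → best response None.
Casey against (None, Light): payoffs 6, 5, 2 → best response None.
Casey against (Light, None): payoffs 4, 1, 2 → best response None.
Casey against (Light, Light): payoffs 1, 8, 3 → best response Light.
Mutual best responses: (None, None, None).

The unique pure-strategy Nash equilibrium is (None, None, None).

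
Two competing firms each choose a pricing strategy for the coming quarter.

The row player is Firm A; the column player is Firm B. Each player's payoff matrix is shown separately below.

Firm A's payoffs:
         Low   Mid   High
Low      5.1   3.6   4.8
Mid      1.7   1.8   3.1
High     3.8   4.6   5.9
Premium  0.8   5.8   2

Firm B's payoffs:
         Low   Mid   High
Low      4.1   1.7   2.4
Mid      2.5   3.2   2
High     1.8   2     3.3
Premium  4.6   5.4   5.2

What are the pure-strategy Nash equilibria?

Firm A against Low: payoffs 5.1, 1.7, 3.8, 0.8 → best response Low.
Firm A against Mid: payoffs 3.6, 1.8, 4.6, 5.8 → best response Premium.
Firm A against High: payoffs 4.8, 3.1, 5.9, 2 → best response High.
Firm B against Low: payoffs 4.1, 1.7, 2.4 → best response Low.
Firm B against Mid: payoffs 2.5, 3.2, 2 → best response Mid.
Firm B against High: payoffs 1.8, 2, 3.3 → best response High.
Firm B against Premium: payoffs 4.6, 5.4, 5.2 → best response Mid.
Mutual best responses: (Low, Low); (High, High); (Premium, Mid).

Pure-strategy Nash equilibria: (Low, Low) and (High, High) and (Premium, Mid)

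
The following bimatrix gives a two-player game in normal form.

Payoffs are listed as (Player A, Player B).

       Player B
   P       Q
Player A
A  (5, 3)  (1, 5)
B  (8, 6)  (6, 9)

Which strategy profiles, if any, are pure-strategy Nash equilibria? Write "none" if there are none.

Player A against P: payoffs 5, 8 → best response B.
Player A against Q: payoffs 1, 6 → best response B.
Player B against A: payoffs 3, 5 → best response Q.
Player B against B: payoffs 6, 9 → best response Q.
Mutual best responses: (B, Q).

Pure NE: (B, Q)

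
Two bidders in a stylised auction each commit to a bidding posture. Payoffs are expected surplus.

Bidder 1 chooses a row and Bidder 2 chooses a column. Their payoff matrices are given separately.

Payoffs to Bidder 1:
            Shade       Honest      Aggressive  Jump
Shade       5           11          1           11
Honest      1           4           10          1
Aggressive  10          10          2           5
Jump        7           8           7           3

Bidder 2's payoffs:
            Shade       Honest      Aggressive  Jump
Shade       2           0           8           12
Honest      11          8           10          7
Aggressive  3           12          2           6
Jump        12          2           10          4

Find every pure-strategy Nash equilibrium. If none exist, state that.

Check each profile: it is a Nash equilibrium iff no player can strictly gain by switching unilaterally.
(Shade, Shade): Bidder 1 can switch to Aggressive (5 → 10). Not NE.
(Shade, Honest): Bidder 2 can switch to Shade (0 → 2). Not NE.
(Shade, Aggressive): Bidder 1 can switch to Honest (1 → 10). Not NE.
(Shade, Jump): Bidder 1 gets 11, best alternative 5; Bidder 2 gets 12, best alternative 8. No profitable deviation — NE.
(Honest, Shade): Bidder 1 can switch to Shade (1 → 5). Not NE.
(Honest, Honest): Bidder 1 can switch to Shade (4 → 11). Not NE.
(Honest, Aggressive): Bidder 2 can switch to Shade (10 → 11). Not NE.
(Honest, Jump): Bidder 1 can switch to Shade (1 → 11). Not NE.
(Aggressive, Shade): Bidder 2 can switch to Honest (3 → 12). Not NE.
(Aggressive, Honest): Bidder 1 can switch to Shade (10 → 11). Not NE.
(Aggressive, Aggressive): Bidder 1 can switch to Honest (2 → 10). Not NE.
(Aggressive, Jump): Bidder 1 can switch to Shade (5 → 11). Not NE.
(Jump, Shade): Bidder 1 can switch to Aggressive (7 → 10). Not NE.
(The remaining 3 profiles each have a profitable deviation by the same check.)

The unique pure-strategy Nash equilibrium is (Shade, Jump).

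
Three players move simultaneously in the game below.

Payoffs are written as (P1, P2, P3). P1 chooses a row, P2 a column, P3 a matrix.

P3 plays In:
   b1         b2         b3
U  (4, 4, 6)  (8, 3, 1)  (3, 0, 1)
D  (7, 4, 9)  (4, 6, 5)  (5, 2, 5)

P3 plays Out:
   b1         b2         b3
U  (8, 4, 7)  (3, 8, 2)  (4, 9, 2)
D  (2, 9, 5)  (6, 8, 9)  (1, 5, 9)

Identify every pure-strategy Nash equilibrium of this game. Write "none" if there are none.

P1 against (b1, In): payoffs 4, 7 → best response D.
P1 against (b1, Out): payoffs 8, 2 → best response U.
P1 against (b2, In): payoffs 8, 4 → best response U.
P1 against (b2, Out): payoffs 3, 6 → best response D.
P1 against (b3, In): payoffs 3, 5 → best response D.
P1 against (b3, Out): payoffs 4, 1 → best response U.
P2 against (U, In): payoffs 4, 3, 0 → best response b1.
P2 against (U, Out): payoffs 4, 8, 9 → best response b3.
P2 against (D, In): payoffs 4, 6, 2 → best response b2.
P2 against (D, Out): payoffs 9, 8, 5 → best response b1.
P3 against (U, b1): payoffs 6, 7 → best response Out.
P3 against (U, b2): payoffs 1, 2 → best response Out.
P3 against (U, b3): payoffs 1, 2 → best response Out.
P3 against (D, b1): payoffs 9, 5 → best response In.
P3 against (D, b2): payoffs 5, 9 → best response Out.
P3 against (D, b3): payoffs 5, 9 → best response Out.
Mutual best responses: (U, b3, Out).

(U, b3, Out)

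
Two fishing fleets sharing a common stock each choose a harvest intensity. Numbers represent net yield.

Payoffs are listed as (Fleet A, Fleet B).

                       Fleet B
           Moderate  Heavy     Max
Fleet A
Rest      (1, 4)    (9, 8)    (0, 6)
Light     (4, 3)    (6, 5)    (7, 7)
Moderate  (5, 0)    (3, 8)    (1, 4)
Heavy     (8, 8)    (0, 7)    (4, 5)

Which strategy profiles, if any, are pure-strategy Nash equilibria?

Fleet A against Moderate: payoffs 1, 4, 5, 8 → best response Heavy.
Fleet A against Heavy: payoffs 9, 6, 3, 0 → best response Rest.
Fleet A against Max: payoffs 0, 7, 1, 4 → best response Light.
Fleet B against Rest: payoffs 4, 8, 6 → best response Heavy.
Fleet B against Light: payoffs 3, 5, 7 → best response Max.
Fleet B against Moderate: payoffs 0, 8, 4 → best response Heavy.
Fleet B against Heavy: payoffs 8, 7, 5 → best response Moderate.
Mutual best responses: (Rest, Heavy); (Light, Max); (Heavy, Moderate).

(Rest, Heavy) and (Light, Max) and (Heavy, Moderate)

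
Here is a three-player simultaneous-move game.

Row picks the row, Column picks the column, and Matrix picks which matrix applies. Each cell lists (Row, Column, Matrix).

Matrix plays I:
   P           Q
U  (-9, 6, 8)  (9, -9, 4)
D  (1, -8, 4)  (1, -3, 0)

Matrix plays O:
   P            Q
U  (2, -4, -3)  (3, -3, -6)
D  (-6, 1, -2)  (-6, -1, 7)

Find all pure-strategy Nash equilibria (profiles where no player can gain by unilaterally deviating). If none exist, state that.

Row against (P, I): payoffs -9, 1 → best response D.
Row against (P, O): payoffs 2, -6 → best response U.
Row against (Q, I): payoffs 9, 1 → best response U.
Row against (Q, O): payoffs 3, -6 → best response U.
Column against (U, I): payoffs 6, -9 → best response P.
Column against (U, O): payoffs -4, -3 → best response Q.
Column against (D, I): payoffs -8, -3 → best response Q.
Column against (D, O): payoffs 1, -1 → best response P.
Matrix against (U, P): payoffs 8, -3 → best response I.
Matrix against (U, Q): payoffs 4, -6 → best response I.
Matrix against (D, P): payoffs 4, -2 → best response I.
Matrix against (D, Q): payoffs 0, 7 → best response O.
No profile is a mutual best response for all players.

none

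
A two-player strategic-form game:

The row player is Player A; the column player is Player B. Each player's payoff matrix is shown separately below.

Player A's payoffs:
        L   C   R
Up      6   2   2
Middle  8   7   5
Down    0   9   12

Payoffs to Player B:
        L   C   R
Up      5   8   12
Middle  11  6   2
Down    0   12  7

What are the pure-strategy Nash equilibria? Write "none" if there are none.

Check each profile: it is a Nash equilibrium iff no player can strictly gain by switching unilaterally.
(Up, L): Player A can switch to Middle (6 → 8). Not NE.
(Up, C): Player A can switch to Middle (2 → 7). Not NE.
(Up, R): Player A can switch to Middle (2 → 5). Not NE.
(Middle, L): Player A gets 8, best alternative 6; Player B gets 11, best alternative 6. No profitable deviation — NE.
(Middle, C): Player A can switch to Down (7 → 9). Not NE.
(Middle, R): Player A can switch to Down (5 → 12). Not NE.
(Down, L): Player A can switch to Up (0 → 6). Not NE.
(Down, C): Player A gets 9, best alternative 7; Player B gets 12, best alternative 7. No profitable deviation — NE.
(Down, R): Player B can switch to C (7 → 12). Not NE.

Pure-strategy Nash equilibria: (Middle, L), (Down, C)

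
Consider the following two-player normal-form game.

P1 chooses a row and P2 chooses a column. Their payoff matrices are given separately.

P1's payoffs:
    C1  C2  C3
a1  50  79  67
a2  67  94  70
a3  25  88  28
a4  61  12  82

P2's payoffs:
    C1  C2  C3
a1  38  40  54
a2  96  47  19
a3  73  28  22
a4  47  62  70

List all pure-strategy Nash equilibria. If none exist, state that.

For each player, find the best response to each opponent profile; mutual best responses are the pure NE.
P1 against C1: payoffs 50, 67, 25, 61 → best response a2.
P1 against C2: payoffs 79, 94, 88, 12 → best response a2.
P1 against C3: payoffs 67, 70, 28, 82 → best response a4.
P2 against a1: payoffs 38, 40, 54 → best response C3.
P2 against a2: payoffs 96, 47, 19 → best response C1.
P2 against a3: payoffs 73, 28, 22 → best response C1.
P2 against a4: payoffs 47, 62, 70 → best response C3.
Mutual best responses: (a2, C1); (a4, C3).

(a2, C1); (a4, C3)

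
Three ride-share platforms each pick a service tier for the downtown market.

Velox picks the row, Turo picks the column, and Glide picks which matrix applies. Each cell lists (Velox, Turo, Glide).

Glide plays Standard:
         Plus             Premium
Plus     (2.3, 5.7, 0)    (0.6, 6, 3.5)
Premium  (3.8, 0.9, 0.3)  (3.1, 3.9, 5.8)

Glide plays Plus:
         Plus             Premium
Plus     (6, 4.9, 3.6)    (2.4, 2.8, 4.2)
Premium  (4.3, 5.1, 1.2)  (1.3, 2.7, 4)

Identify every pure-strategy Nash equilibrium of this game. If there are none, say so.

Pure-strategy Nash equilibria: (Plus, Plus, Plus); (Premium, Premium, Standard)

Check each profile: it is a Nash equilibrium iff no player can strictly gain by switching unilaterally.
(Plus, Plus, Standard): Velox can switch to Premium (2.3 → 3.8). Not NE.
(Plus, Plus, Plus): Velox gets 6, best alternative 4.3; Turo gets 4.9, best alternative 2.8; Glide gets 3.6, best alternative 0. No profitable deviation — NE.
(Plus, Premium, Standard): Velox can switch to Premium (0.6 → 3.1). Not NE.
(Plus, Premium, Plus): Turo can switch to Plus (2.8 → 4.9). Not NE.
(Premium, Plus, Standard): Turo can switch to Premium (0.9 → 3.9). Not NE.
(Premium, Plus, Plus): Velox can switch to Plus (4.3 → 6). Not NE.
(Premium, Premium, Standard): Velox gets 3.1, best alternative 0.6; Turo gets 3.9, best alternative 0.9; Glide gets 5.8, best alternative 4. No profitable deviation — NE.
(Premium, Premium, Plus): Velox can switch to Plus (1.3 → 2.4). Not NE.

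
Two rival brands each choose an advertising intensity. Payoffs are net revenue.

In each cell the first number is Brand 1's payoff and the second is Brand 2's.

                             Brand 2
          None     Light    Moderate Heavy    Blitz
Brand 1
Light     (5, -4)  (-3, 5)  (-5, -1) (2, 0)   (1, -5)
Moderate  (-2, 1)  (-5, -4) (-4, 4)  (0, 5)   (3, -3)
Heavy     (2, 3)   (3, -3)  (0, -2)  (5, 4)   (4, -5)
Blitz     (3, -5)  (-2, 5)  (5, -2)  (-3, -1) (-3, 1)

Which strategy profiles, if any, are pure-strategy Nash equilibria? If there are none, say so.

Pure NE: (Heavy, Heavy)

(Light, None): Brand 2 can switch to Light (-4 → 5). Not NE.
(Light, Light): Brand 1 can switch to Heavy (-3 → 3). Not NE.
(Light, Moderate): Brand 1 can switch to Moderate (-5 → -4). Not NE.
(Light, Heavy): Brand 1 can switch to Heavy (2 → 5). Not NE.
(Light, Blitz): Brand 1 can switch to Moderate (1 → 3). Not NE.
(Moderate, None): Brand 1 can switch to Light (-2 → 5). Not NE.
(Moderate, Light): Brand 1 can switch to Light (-5 → -3). Not NE.
(Moderate, Moderate): Brand 1 can switch to Heavy (-4 → 0). Not NE.
(Moderate, Heavy): Brand 1 can switch to Light (0 → 2). Not NE.
(Moderate, Blitz): Brand 1 can switch to Heavy (3 → 4). Not NE.
(Heavy, Heavy): Brand 1 gets 5, best alternative 2; Brand 2 gets 4, best alternative 3. No profitable deviation — NE.
(The remaining 9 profiles each have a profitable deviation by the same check.)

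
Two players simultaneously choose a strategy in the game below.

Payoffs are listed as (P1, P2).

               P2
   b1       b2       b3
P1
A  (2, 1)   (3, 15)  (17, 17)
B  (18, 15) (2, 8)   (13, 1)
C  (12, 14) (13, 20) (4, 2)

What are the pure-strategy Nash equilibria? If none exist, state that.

Pure-strategy Nash equilibria: (A, b3), (B, b1), (C, b2)

For each strategy profile, look for a profitable unilateral deviation.
(A, b1): P1 can switch to B (2 → 18). Not NE.
(A, b2): P1 can switch to C (3 → 13). Not NE.
(A, b3): P1 gets 17, best alternative 13; P2 gets 17, best alternative 15. No profitable deviation — NE.
(B, b1): P1 gets 18, best alternative 12; P2 gets 15, best alternative 8. No profitable deviation — NE.
(B, b2): P1 can switch to A (2 → 3). Not NE.
(B, b3): P1 can switch to A (13 → 17). Not NE.
(C, b1): P1 can switch to B (12 → 18). Not NE.
(C, b2): P1 gets 13, best alternative 3; P2 gets 20, best alternative 14. No profitable deviation — NE.
(C, b3): P1 can switch to A (4 → 17). Not NE.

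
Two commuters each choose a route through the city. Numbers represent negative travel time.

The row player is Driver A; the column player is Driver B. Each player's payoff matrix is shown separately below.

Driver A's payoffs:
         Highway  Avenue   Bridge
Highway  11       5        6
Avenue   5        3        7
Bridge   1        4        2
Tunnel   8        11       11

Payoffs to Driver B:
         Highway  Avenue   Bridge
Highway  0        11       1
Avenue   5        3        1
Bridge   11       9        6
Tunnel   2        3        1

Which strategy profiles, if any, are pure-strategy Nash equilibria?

(Tunnel, Avenue)

(Highway, Highway): Driver B can switch to Avenue (0 → 11). Not NE.
(Highway, Avenue): Driver A can switch to Tunnel (5 → 11). Not NE.
(Highway, Bridge): Driver A can switch to Avenue (6 → 7). Not NE.
(Avenue, Highway): Driver A can switch to Highway (5 → 11). Not NE.
(Avenue, Avenue): Driver A can switch to Highway (3 → 5). Not NE.
(Avenue, Bridge): Driver A can switch to Tunnel (7 → 11). Not NE.
(Bridge, Highway): Driver A can switch to Highway (1 → 11). Not NE.
(Bridge, Avenue): Driver A can switch to Highway (4 → 5). Not NE.
(Tunnel, Avenue): Driver A gets 11, best alternative 5; Driver B gets 3, best alternative 2. No profitable deviation — NE.
(The remaining 3 profiles each have a profitable deviation by the same check.)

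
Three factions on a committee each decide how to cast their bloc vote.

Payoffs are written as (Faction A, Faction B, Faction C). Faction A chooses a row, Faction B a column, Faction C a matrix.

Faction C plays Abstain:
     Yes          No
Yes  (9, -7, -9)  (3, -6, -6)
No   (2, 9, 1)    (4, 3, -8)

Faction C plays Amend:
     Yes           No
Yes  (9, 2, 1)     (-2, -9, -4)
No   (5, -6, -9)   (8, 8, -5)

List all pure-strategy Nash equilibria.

The pure Nash equilibria are (Yes, Yes, Amend), (No, No, Amend).

Faction A against (Yes, Abstain): payoffs 9, 2 → best response Yes.
Faction A against (Yes, Amend): payoffs 9, 5 → best response Yes.
Faction A against (No, Abstain): payoffs 3, 4 → best response No.
Faction A against (No, Amend): payoffs -2, 8 → best response No.
Faction B against (Yes, Abstain): payoffs -7, -6 → best response No.
Faction B against (Yes, Amend): payoffs 2, -9 → best response Yes.
Faction B against (No, Abstain): payoffs 9, 3 → best response Yes.
Faction B against (No, Amend): payoffs -6, 8 → best response No.
Faction C against (Yes, Yes): payoffs -9, 1 → best response Amend.
Faction C against (Yes, No): payoffs -6, -4 → best response Amend.
Faction C against (No, Yes): payoffs 1, -9 → best response Abstain.
Faction C against (No, No): payoffs -8, -5 → best response Amend.
Mutual best responses: (Yes, Yes, Amend); (No, No, Amend).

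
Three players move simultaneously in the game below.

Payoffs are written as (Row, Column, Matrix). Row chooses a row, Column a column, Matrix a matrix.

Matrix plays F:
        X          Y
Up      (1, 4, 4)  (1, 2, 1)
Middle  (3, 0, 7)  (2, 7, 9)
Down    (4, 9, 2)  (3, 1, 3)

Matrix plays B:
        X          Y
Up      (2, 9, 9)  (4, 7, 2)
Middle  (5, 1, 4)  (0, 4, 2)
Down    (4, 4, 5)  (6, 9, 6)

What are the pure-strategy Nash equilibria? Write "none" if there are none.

Mark each player's best response to every combination of opponents' strategies; a profile where every player is best-responding is a pure Nash equilibrium.
Row against (X, F): payoffs 1, 3, 4 → best response Down.
Row against (X, B): payoffs 2, 5, 4 → best response Middle.
Row against (Y, F): payoffs 1, 2, 3 → best response Down.
Row against (Y, B): payoffs 4, 0, 6 → best response Down.
Column against (Up, F): payoffs 4, 2 → best response X.
Column against (Up, B): payoffs 9, 7 → best response X.
Column against (Middle, F): payoffs 0, 7 → best response Y.
Column against (Middle, B): payoffs 1, 4 → best response Y.
Column against (Down, F): payoffs 9, 1 → best response X.
Column against (Down, B): payoffs 4, 9 → best response Y.
Matrix against (Up, X): payoffs 4, 9 → best response B.
Matrix against (Up, Y): payoffs 1, 2 → best response B.
Matrix against (Middle, X): payoffs 7, 4 → best response F.
Matrix against (Middle, Y): payoffs 9, 2 → best response F.
Matrix against (Down, X): payoffs 2, 5 → best response B.
Matrix against (Down, Y): payoffs 3, 6 → best response B.
Mutual best responses: (Down, Y, B).

(Down, Y, B)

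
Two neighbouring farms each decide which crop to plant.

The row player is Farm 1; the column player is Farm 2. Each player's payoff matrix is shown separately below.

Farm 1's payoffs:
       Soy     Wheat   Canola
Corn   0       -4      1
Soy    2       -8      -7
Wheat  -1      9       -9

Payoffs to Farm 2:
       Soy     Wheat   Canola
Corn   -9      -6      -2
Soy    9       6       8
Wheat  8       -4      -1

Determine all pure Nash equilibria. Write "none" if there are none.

Pure-strategy Nash equilibria: (Corn, Canola); (Soy, Soy)

(Corn, Soy): Farm 1 can switch to Soy (0 → 2). Not NE.
(Corn, Wheat): Farm 1 can switch to Wheat (-4 → 9). Not NE.
(Corn, Canola): Farm 1 gets 1, best alternative -7; Farm 2 gets -2, best alternative -6. No profitable deviation — NE.
(Soy, Soy): Farm 1 gets 2, best alternative 0; Farm 2 gets 9, best alternative 8. No profitable deviation — NE.
(Soy, Wheat): Farm 1 can switch to Corn (-8 → -4). Not NE.
(Soy, Canola): Farm 1 can switch to Corn (-7 → 1). Not NE.
(Wheat, Soy): Farm 1 can switch to Corn (-1 → 0). Not NE.
(Wheat, Wheat): Farm 2 can switch to Soy (-4 → 8). Not NE.
(Wheat, Canola): Farm 1 can switch to Corn (-9 → 1). Not NE.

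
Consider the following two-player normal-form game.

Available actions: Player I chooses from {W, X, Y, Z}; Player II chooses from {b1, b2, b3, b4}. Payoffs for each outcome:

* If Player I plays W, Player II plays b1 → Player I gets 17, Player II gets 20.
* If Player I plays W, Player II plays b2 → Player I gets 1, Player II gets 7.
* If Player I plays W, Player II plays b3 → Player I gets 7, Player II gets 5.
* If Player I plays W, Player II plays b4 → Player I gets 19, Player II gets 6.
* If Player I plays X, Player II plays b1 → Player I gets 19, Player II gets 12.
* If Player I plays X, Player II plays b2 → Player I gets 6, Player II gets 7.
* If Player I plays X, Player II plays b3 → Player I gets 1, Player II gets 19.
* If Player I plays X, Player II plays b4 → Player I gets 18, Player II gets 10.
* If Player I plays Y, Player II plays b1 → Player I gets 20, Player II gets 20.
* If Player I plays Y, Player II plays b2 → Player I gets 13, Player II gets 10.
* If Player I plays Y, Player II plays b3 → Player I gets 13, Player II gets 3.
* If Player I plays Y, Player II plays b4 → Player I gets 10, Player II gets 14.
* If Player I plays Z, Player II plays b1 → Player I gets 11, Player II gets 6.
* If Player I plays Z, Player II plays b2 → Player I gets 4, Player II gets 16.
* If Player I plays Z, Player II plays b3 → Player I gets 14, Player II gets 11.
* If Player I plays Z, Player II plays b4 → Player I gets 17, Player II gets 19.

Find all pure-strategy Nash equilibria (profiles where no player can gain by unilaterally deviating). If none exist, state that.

(Y, b1)

Check each profile: it is a Nash equilibrium iff no player can strictly gain by switching unilaterally.
(W, b1): Player I can switch to X (17 → 19). Not NE.
(W, b2): Player I can switch to X (1 → 6). Not NE.
(W, b3): Player I can switch to Y (7 → 13). Not NE.
(W, b4): Player II can switch to b1 (6 → 20). Not NE.
(X, b1): Player I can switch to Y (19 → 20). Not NE.
(X, b2): Player I can switch to Y (6 → 13). Not NE.
(X, b3): Player I can switch to W (1 → 7). Not NE.
(X, b4): Player I can switch to W (18 → 19). Not NE.
(Y, b1): Player I gets 20, best alternative 19; Player II gets 20, best alternative 14. No profitable deviation — NE.
(Y, b2): Player II can switch to b1 (10 → 20). Not NE.
(Y, b3): Player I can switch to Z (13 → 14). Not NE.
(Y, b4): Player I can switch to W (10 → 19). Not NE.
(Z, b1): Player I can switch to W (11 → 17). Not NE.
(The remaining 3 profiles each have a profitable deviation by the same check.)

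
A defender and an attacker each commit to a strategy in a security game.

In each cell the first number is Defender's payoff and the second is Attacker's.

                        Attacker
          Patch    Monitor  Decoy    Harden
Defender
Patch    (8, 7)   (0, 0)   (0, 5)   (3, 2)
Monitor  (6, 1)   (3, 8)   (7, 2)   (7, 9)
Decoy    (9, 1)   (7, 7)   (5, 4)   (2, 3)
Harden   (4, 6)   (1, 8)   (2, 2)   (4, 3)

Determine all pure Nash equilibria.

Defender against Patch: payoffs 8, 6, 9, 4 → best response Decoy.
Defender against Monitor: payoffs 0, 3, 7, 1 → best response Decoy.
Defender against Decoy: payoffs 0, 7, 5, 2 → best response Monitor.
Defender against Harden: payoffs 3, 7, 2, 4 → best response Monitor.
Attacker against Patch: payoffs 7, 0, 5, 2 → best response Patch.
Attacker against Monitor: payoffs 1, 8, 2, 9 → best response Harden.
Attacker against Decoy: payoffs 1, 7, 4, 3 → best response Monitor.
Attacker against Harden: payoffs 6, 8, 2, 3 → best response Monitor.
Mutual best responses: (Monitor, Harden); (Decoy, Monitor).

The pure Nash equilibria are (Monitor, Harden); (Decoy, Monitor).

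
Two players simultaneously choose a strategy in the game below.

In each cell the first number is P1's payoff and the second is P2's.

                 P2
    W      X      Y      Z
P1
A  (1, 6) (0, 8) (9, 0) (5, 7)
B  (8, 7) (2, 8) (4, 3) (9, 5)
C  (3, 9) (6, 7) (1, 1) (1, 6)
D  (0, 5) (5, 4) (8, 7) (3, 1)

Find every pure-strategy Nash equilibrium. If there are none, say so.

There is no pure-strategy Nash equilibrium.

For each strategy profile, look for a profitable unilateral deviation.
(A, W): P1 can switch to B (1 → 8). Not NE.
(A, X): P1 can switch to B (0 → 2). Not NE.
(A, Y): P2 can switch to W (0 → 6). Not NE.
(A, Z): P1 can switch to B (5 → 9). Not NE.
(B, W): P2 can switch to X (7 → 8). Not NE.
(B, X): P1 can switch to C (2 → 6). Not NE.
(B, Y): P1 can switch to A (4 → 9). Not NE.
(B, Z): P2 can switch to W (5 → 7). Not NE.
(C, W): P1 can switch to B (3 → 8). Not NE.
(C, X): P2 can switch to W (7 → 9). Not NE.
(C, Y): P1 can switch to A (1 → 9). Not NE.
(C, Z): P1 can switch to A (1 → 5). Not NE.
(The remaining 4 profiles each have a profitable deviation by the same check.)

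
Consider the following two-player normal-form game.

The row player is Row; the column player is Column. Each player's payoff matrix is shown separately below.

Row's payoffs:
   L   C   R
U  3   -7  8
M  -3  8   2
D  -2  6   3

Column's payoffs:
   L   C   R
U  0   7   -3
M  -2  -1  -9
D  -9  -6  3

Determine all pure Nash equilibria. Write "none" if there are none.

Row against L: payoffs 3, -3, -2 → best response U.
Row against C: payoffs -7, 8, 6 → best response M.
Row against R: payoffs 8, 2, 3 → best response U.
Column against U: payoffs 0, 7, -3 → best response C.
Column against M: payoffs -2, -1, -9 → best response C.
Column against D: payoffs -9, -6, 3 → best response R.
Mutual best responses: (M, C).

(M, C)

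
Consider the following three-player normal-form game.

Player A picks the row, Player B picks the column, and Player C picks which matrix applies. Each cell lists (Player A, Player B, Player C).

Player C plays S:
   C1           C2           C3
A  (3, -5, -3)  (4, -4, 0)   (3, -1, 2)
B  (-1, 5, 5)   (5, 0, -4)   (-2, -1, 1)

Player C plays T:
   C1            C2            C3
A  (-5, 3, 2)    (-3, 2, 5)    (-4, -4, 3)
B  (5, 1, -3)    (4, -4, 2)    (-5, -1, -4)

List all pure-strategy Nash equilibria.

none

Player A against (C1, S): payoffs 3, -1 → best response A.
Player A against (C1, T): payoffs -5, 5 → best response B.
Player A against (C2, S): payoffs 4, 5 → best response B.
Player A against (C2, T): payoffs -3, 4 → best response B.
Player A against (C3, S): payoffs 3, -2 → best response A.
Player A against (C3, T): payoffs -4, -5 → best response A.
Player B against (A, S): payoffs -5, -4, -1 → best response C3.
Player B against (A, T): payoffs 3, 2, -4 → best response C1.
Player B against (B, S): payoffs 5, 0, -1 → best response C1.
Player B against (B, T): payoffs 1, -4, -1 → best response C1.
Player C against (A, C1): payoffs -3, 2 → best response T.
Player C against (A, C2): payoffs 0, 5 → best response T.
Player C against (A, C3): payoffs 2, 3 → best response T.
Player C against (B, C1): payoffs 5, -3 → best response S.
Player C against (B, C2): payoffs -4, 2 → best response T.
Player C against (B, C3): payoffs 1, -4 → best response S.
No profile is a mutual best response for all players.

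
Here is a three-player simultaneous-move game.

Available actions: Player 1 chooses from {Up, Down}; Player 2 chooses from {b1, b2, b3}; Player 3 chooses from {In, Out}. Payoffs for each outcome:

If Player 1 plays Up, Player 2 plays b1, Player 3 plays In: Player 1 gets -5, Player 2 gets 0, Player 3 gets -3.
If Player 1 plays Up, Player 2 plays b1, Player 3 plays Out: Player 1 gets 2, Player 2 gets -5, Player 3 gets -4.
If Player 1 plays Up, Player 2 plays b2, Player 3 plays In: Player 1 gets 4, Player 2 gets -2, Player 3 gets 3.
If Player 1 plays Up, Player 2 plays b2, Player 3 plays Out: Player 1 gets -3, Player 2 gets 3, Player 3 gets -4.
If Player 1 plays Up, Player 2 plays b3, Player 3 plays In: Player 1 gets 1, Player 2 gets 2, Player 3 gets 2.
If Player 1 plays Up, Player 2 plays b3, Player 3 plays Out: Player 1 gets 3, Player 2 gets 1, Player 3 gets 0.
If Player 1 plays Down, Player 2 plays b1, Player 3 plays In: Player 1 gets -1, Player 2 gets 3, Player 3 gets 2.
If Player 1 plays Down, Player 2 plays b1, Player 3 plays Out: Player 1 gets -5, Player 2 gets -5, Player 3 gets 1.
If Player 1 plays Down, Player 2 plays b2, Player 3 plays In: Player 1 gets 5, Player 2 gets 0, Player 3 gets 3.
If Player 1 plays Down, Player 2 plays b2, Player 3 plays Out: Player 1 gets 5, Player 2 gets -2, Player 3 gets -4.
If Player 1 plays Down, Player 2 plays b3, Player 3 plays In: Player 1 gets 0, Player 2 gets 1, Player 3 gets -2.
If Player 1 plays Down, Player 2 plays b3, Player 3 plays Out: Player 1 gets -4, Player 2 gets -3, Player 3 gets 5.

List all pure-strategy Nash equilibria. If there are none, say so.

The pure Nash equilibria are (Up, b3, In); (Down, b1, In).

Mark each player's best response to every combination of opponents' strategies; a profile where every player is best-responding is a pure Nash equilibrium.
Player 1 against (b1, In): payoffs -5, -1 → best response Down.
Player 1 against (b1, Out): payoffs 2, -5 → best response Up.
Player 1 against (b2, In): payoffs 4, 5 → best response Down.
Player 1 against (b2, Out): payoffs -3, 5 → best response Down.
Player 1 against (b3, In): payoffs 1, 0 → best response Up.
Player 1 against (b3, Out): payoffs 3, -4 → best response Up.
Player 2 against (Up, In): payoffs 0, -2, 2 → best response b3.
Player 2 against (Up, Out): payoffs -5, 3, 1 → best response b2.
Player 2 against (Down, In): payoffs 3, 0, 1 → best response b1.
Player 2 against (Down, Out): payoffs -5, -2, -3 → best response b2.
Player 3 against (Up, b1): payoffs -3, -4 → best response In.
Player 3 against (Up, b2): payoffs 3, -4 → best response In.
Player 3 against (Up, b3): payoffs 2, 0 → best response In.
Player 3 against (Down, b1): payoffs 2, 1 → best response In.
Player 3 against (Down, b2): payoffs 3, -4 → best response In.
Player 3 against (Down, b3): payoffs -2, 5 → best response Out.
Mutual best responses: (Up, b3, In); (Down, b1, In).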